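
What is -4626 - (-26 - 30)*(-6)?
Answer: -4962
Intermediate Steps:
-4626 - (-26 - 30)*(-6) = -4626 - (-56)*(-6) = -4626 - 1*336 = -4626 - 336 = -4962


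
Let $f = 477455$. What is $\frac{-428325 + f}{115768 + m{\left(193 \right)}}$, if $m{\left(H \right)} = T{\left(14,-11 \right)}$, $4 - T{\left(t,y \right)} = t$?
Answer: $\frac{24565}{57879} \approx 0.42442$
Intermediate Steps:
$T{\left(t,y \right)} = 4 - t$
$m{\left(H \right)} = -10$ ($m{\left(H \right)} = 4 - 14 = -10$)
$\frac{-428325 + f}{115768 + m{\left(193 \right)}} = \frac{-428325 + 477455}{115768 - 10} = \frac{49130}{115758} = 49130 \cdot \frac{1}{115758} = \frac{24565}{57879}$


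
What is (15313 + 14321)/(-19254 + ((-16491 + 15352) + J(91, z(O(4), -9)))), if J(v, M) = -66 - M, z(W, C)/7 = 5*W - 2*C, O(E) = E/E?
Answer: -14817/10310 ≈ -1.4371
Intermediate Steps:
O(E) = 1
z(W, C) = -14*C + 35*W (z(W, C) = 7*(5*W - 2*C) = 7*(-2*C + 5*W) = -14*C + 35*W)
(15313 + 14321)/(-19254 + ((-16491 + 15352) + J(91, z(O(4), -9)))) = (15313 + 14321)/(-19254 + ((-16491 + 15352) + (-66 - (-14*(-9) + 35*1)))) = 29634/(-19254 + (-1139 + (-66 - (126 + 35)))) = 29634/(-19254 + (-1139 + (-66 - 1*161))) = 29634/(-19254 + (-1139 + (-66 - 161))) = 29634/(-19254 + (-1139 - 227)) = 29634/(-19254 - 1366) = 29634/(-20620) = 29634*(-1/20620) = -14817/10310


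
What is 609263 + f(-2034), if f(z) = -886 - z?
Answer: 610411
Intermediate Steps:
609263 + f(-2034) = 609263 + (-886 - 1*(-2034)) = 609263 + (-886 + 2034) = 609263 + 1148 = 610411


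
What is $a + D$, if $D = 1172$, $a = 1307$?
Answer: $2479$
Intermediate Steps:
$a + D = 1307 + 1172 = 2479$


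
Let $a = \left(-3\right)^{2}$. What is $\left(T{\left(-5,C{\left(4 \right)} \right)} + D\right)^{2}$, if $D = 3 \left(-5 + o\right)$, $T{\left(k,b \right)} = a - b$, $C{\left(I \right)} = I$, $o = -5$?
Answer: $625$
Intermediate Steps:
$a = 9$
$T{\left(k,b \right)} = 9 - b$
$D = -30$ ($D = 3 \left(-5 - 5\right) = 3 \left(-10\right) = -30$)
$\left(T{\left(-5,C{\left(4 \right)} \right)} + D\right)^{2} = \left(\left(9 - 4\right) - 30\right)^{2} = \left(5 - 30\right)^{2} = \left(-25\right)^{2} = 625$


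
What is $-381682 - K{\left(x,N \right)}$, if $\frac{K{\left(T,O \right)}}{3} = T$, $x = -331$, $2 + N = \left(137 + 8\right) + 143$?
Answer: $-380689$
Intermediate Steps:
$N = 286$ ($N = -2 + \left(\left(137 + 8\right) + 143\right) = -2 + \left(145 + 143\right) = -2 + 288 = 286$)
$K{\left(T,O \right)} = 3 T$
$-381682 - K{\left(x,N \right)} = -381682 - 3 \left(-331\right) = -381682 - -993 = -381682 + 993 = -380689$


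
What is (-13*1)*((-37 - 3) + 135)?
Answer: -1235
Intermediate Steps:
(-13*1)*((-37 - 3) + 135) = -13*(-40 + 135) = -13*95 = -1235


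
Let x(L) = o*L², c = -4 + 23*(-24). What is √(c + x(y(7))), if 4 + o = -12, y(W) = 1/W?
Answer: 2*I*√6815/7 ≈ 23.587*I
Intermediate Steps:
c = -556 (c = -4 - 552 = -556)
o = -16 (o = -4 - 12 = -16)
x(L) = -16*L²
√(c + x(y(7))) = √(-556 - 16*(1/7)²) = √(-556 - 16*(⅐)²) = √(-556 - 16*1/49) = √(-556 - 16/49) = √(-27260/49) = 2*I*√6815/7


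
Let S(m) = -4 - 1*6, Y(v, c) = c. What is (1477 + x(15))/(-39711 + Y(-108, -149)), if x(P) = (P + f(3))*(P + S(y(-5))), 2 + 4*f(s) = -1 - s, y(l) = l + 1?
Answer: -3089/79720 ≈ -0.038748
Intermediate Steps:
y(l) = 1 + l
f(s) = -¾ - s/4 (f(s) = -½ + (-1 - s)/4 = -½ + (-¼ - s/4) = -¾ - s/4)
S(m) = -10 (S(m) = -4 - 6 = -10)
x(P) = (-10 + P)*(-3/2 + P) (x(P) = (P + (-¾ - ¼*3))*(P - 10) = (P + (-¾ - ¾))*(-10 + P) = (P - 3/2)*(-10 + P) = (-3/2 + P)*(-10 + P) = (-10 + P)*(-3/2 + P))
(1477 + x(15))/(-39711 + Y(-108, -149)) = (1477 + (15 + 15² - 23/2*15))/(-39711 - 149) = (1477 + (15 + 225 - 345/2))/(-39860) = (1477 + 135/2)*(-1/39860) = (3089/2)*(-1/39860) = -3089/79720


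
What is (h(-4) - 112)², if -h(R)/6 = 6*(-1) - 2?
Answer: 4096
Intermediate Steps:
h(R) = 48 (h(R) = -6*(6*(-1) - 2) = -6*(-6 - 2) = -6*(-8) = 48)
(h(-4) - 112)² = (48 - 112)² = (-64)² = 4096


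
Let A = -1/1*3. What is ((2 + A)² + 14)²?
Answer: 225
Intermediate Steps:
A = -3 (A = -1*1*3 = -1*3 = -3)
((2 + A)² + 14)² = ((2 - 3)² + 14)² = ((-1)² + 14)² = (1 + 14)² = 15² = 225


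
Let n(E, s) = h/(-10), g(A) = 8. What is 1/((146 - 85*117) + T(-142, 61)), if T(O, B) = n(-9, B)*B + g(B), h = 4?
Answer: -5/49077 ≈ -0.00010188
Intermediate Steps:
n(E, s) = -⅖ (n(E, s) = 4/(-10) = 4*(-⅒) = -⅖)
T(O, B) = 8 - 2*B/5 (T(O, B) = -2*B/5 + 8 = 8 - 2*B/5)
1/((146 - 85*117) + T(-142, 61)) = 1/((146 - 85*117) + (8 - ⅖*61)) = 1/((146 - 9945) + (8 - 122/5)) = 1/(-9799 - 82/5) = 1/(-49077/5) = -5/49077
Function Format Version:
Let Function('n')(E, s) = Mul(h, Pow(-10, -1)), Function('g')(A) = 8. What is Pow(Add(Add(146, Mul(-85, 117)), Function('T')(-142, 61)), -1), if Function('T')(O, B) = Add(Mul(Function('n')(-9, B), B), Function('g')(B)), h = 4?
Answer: Rational(-5, 49077) ≈ -0.00010188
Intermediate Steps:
Function('n')(E, s) = Rational(-2, 5) (Function('n')(E, s) = Mul(4, Pow(-10, -1)) = Mul(4, Rational(-1, 10)) = Rational(-2, 5))
Function('T')(O, B) = Add(8, Mul(Rational(-2, 5), B)) (Function('T')(O, B) = Add(Mul(Rational(-2, 5), B), 8) = Add(8, Mul(Rational(-2, 5), B)))
Pow(Add(Add(146, Mul(-85, 117)), Function('T')(-142, 61)), -1) = Pow(Add(Add(146, Mul(-85, 117)), Add(8, Mul(Rational(-2, 5), 61))), -1) = Pow(Add(Add(146, -9945), Add(8, Rational(-122, 5))), -1) = Pow(Add(-9799, Rational(-82, 5)), -1) = Pow(Rational(-49077, 5), -1) = Rational(-5, 49077)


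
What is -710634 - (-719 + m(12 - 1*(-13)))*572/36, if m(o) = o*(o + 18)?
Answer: -6446614/9 ≈ -7.1629e+5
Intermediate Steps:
m(o) = o*(18 + o)
-710634 - (-719 + m(12 - 1*(-13)))*572/36 = -710634 - (-719 + (12 - 1*(-13))*(18 + (12 - 1*(-13))))*572/36 = -710634 - (-719 + (12 + 13)*(18 + (12 + 13)))*572*(1/36) = -710634 - (-719 + 25*(18 + 25))*143/9 = -710634 - (-719 + 25*43)*143/9 = -710634 - (-719 + 1075)*143/9 = -710634 - 356*143/9 = -710634 - 1*50908/9 = -710634 - 50908/9 = -6446614/9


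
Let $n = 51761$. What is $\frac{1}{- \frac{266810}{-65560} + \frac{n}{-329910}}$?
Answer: $\frac{1081444980}{4231491797} \approx 0.25557$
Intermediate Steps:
$\frac{1}{- \frac{266810}{-65560} + \frac{n}{-329910}} = \frac{1}{- \frac{266810}{-65560} + \frac{51761}{-329910}} = \frac{1}{\left(-266810\right) \left(- \frac{1}{65560}\right) + 51761 \left(- \frac{1}{329910}\right)} = \frac{1}{\frac{26681}{6556} - \frac{51761}{329910}} = \frac{1}{\frac{4231491797}{1081444980}} = \frac{1081444980}{4231491797}$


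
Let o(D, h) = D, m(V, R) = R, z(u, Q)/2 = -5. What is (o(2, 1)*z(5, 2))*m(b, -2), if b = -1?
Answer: 40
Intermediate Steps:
z(u, Q) = -10 (z(u, Q) = 2*(-5) = -10)
(o(2, 1)*z(5, 2))*m(b, -2) = (2*(-10))*(-2) = -20*(-2) = 40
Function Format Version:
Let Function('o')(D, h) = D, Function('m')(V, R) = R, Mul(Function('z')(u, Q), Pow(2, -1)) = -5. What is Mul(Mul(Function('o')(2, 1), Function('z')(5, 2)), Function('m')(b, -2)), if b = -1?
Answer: 40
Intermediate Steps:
Function('z')(u, Q) = -10 (Function('z')(u, Q) = Mul(2, -5) = -10)
Mul(Mul(Function('o')(2, 1), Function('z')(5, 2)), Function('m')(b, -2)) = Mul(Mul(2, -10), -2) = Mul(-20, -2) = 40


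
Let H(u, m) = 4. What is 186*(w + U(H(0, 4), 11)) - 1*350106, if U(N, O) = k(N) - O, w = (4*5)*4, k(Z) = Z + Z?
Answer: -335784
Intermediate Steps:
k(Z) = 2*Z
w = 80 (w = 20*4 = 80)
U(N, O) = -O + 2*N (U(N, O) = 2*N - O = -O + 2*N)
186*(w + U(H(0, 4), 11)) - 1*350106 = 186*(80 + (-1*11 + 2*4)) - 1*350106 = 186*(80 + (-11 + 8)) - 350106 = 186*(80 - 3) - 350106 = 186*77 - 350106 = 14322 - 350106 = -335784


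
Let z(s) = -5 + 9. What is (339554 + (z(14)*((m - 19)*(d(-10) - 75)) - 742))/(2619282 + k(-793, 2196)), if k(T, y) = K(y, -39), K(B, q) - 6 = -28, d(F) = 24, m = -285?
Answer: 100207/654815 ≈ 0.15303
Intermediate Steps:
K(B, q) = -22 (K(B, q) = 6 - 28 = -22)
k(T, y) = -22
z(s) = 4
(339554 + (z(14)*((m - 19)*(d(-10) - 75)) - 742))/(2619282 + k(-793, 2196)) = (339554 + (4*((-285 - 19)*(24 - 75)) - 742))/(2619282 - 22) = (339554 + (4*(-304*(-51)) - 742))/2619260 = (339554 + (4*15504 - 742))*(1/2619260) = (339554 + (62016 - 742))*(1/2619260) = (339554 + 61274)*(1/2619260) = 400828*(1/2619260) = 100207/654815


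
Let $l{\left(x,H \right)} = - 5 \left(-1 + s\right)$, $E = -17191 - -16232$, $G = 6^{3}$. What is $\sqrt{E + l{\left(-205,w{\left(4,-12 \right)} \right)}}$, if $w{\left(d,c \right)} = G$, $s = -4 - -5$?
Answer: $i \sqrt{959} \approx 30.968 i$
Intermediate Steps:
$G = 216$
$s = 1$ ($s = -4 + 5 = 1$)
$w{\left(d,c \right)} = 216$
$E = -959$ ($E = -17191 + 16232 = -959$)
$l{\left(x,H \right)} = 0$ ($l{\left(x,H \right)} = - 5 \left(-1 + 1\right) = \left(-5\right) 0 = 0$)
$\sqrt{E + l{\left(-205,w{\left(4,-12 \right)} \right)}} = \sqrt{-959 + 0} = \sqrt{-959} = i \sqrt{959}$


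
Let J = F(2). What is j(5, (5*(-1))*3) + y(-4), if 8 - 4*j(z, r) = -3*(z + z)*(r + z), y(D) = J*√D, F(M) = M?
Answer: -73 + 4*I ≈ -73.0 + 4.0*I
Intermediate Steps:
J = 2
y(D) = 2*√D
j(z, r) = 2 + 3*z*(r + z)/2 (j(z, r) = 2 - (-3)*(z + z)*(r + z)/4 = 2 - (-3)*(2*z)*(r + z)/4 = 2 - (-3)*2*z*(r + z)/4 = 2 - (-3)*z*(r + z)/2 = 2 + 3*z*(r + z)/2)
j(5, (5*(-1))*3) + y(-4) = (2 + (3/2)*5² + (3/2)*((5*(-1))*3)*5) + 2*√(-4) = (2 + (3/2)*25 + (3/2)*(-5*3)*5) + 2*(2*I) = (2 + 75/2 + (3/2)*(-15)*5) + 4*I = (2 + 75/2 - 225/2) + 4*I = -73 + 4*I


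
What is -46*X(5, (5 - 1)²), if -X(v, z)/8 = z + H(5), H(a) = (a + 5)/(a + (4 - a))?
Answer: 6808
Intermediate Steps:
H(a) = 5/4 + a/4 (H(a) = (5 + a)/4 = (5 + a)*(¼) = 5/4 + a/4)
X(v, z) = -20 - 8*z (X(v, z) = -8*(z + (5/4 + (¼)*5)) = -8*(z + (5/4 + 5/4)) = -8*(z + 5/2) = -8*(5/2 + z) = -20 - 8*z)
-46*X(5, (5 - 1)²) = -46*(-20 - 8*(5 - 1)²) = -46*(-20 - 8*4²) = -46*(-20 - 8*16) = -46*(-20 - 128) = -46*(-148) = 6808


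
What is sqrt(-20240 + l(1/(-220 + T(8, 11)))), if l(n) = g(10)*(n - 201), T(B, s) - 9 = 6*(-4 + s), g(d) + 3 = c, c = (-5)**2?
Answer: 30*I*sqrt(4631)/13 ≈ 157.04*I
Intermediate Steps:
c = 25
g(d) = 22 (g(d) = -3 + 25 = 22)
T(B, s) = -15 + 6*s (T(B, s) = 9 + 6*(-4 + s) = 9 + (-24 + 6*s) = -15 + 6*s)
l(n) = -4422 + 22*n (l(n) = 22*(n - 201) = 22*(-201 + n) = -4422 + 22*n)
sqrt(-20240 + l(1/(-220 + T(8, 11)))) = sqrt(-20240 + (-4422 + 22/(-220 + (-15 + 6*11)))) = sqrt(-20240 + (-4422 + 22/(-220 + (-15 + 66)))) = sqrt(-20240 + (-4422 + 22/(-220 + 51))) = sqrt(-20240 + (-4422 + 22/(-169))) = sqrt(-20240 + (-4422 + 22*(-1/169))) = sqrt(-20240 + (-4422 - 22/169)) = sqrt(-20240 - 747340/169) = sqrt(-4167900/169) = 30*I*sqrt(4631)/13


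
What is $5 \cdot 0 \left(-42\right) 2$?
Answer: $0$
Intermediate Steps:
$5 \cdot 0 \left(-42\right) 2 = 0 \left(-42\right) 2 = 0 \cdot 2 = 0$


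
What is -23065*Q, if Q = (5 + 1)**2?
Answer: -830340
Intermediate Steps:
Q = 36 (Q = 6**2 = 36)
-23065*Q = -23065*36 = -830340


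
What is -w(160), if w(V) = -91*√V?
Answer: 364*√10 ≈ 1151.1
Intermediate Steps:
-w(160) = -(-91)*√160 = -(-91)*4*√10 = -(-364)*√10 = 364*√10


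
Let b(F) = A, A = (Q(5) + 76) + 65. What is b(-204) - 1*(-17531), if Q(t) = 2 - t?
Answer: 17669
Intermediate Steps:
A = 138 (A = ((2 - 1*5) + 76) + 65 = ((2 - 5) + 76) + 65 = (-3 + 76) + 65 = 73 + 65 = 138)
b(F) = 138
b(-204) - 1*(-17531) = 138 - 1*(-17531) = 138 + 17531 = 17669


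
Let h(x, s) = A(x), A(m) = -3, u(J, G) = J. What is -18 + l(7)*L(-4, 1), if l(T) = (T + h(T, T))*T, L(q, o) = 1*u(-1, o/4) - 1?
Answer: -74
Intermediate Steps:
h(x, s) = -3
L(q, o) = -2 (L(q, o) = 1*(-1) - 1 = -1 - 1 = -2)
l(T) = T*(-3 + T) (l(T) = (T - 3)*T = (-3 + T)*T = T*(-3 + T))
-18 + l(7)*L(-4, 1) = -18 + (7*(-3 + 7))*(-2) = -18 + (7*4)*(-2) = -18 + 28*(-2) = -18 - 56 = -74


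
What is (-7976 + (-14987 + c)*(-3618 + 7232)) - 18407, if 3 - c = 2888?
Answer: -64615791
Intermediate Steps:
c = -2885 (c = 3 - 1*2888 = 3 - 2888 = -2885)
(-7976 + (-14987 + c)*(-3618 + 7232)) - 18407 = (-7976 + (-14987 - 2885)*(-3618 + 7232)) - 18407 = (-7976 - 17872*3614) - 18407 = (-7976 - 64589408) - 18407 = -64597384 - 18407 = -64615791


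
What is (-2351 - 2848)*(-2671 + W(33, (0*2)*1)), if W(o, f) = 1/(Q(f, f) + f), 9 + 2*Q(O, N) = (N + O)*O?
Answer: 41663053/3 ≈ 1.3888e+7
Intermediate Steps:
Q(O, N) = -9/2 + O*(N + O)/2 (Q(O, N) = -9/2 + ((N + O)*O)/2 = -9/2 + (O*(N + O))/2 = -9/2 + O*(N + O)/2)
W(o, f) = 1/(-9/2 + f + f²) (W(o, f) = 1/((-9/2 + f²/2 + f*f/2) + f) = 1/((-9/2 + f²/2 + f²/2) + f) = 1/((-9/2 + f²) + f) = 1/(-9/2 + f + f²))
(-2351 - 2848)*(-2671 + W(33, (0*2)*1)) = (-2351 - 2848)*(-2671 + 2/(-9 + 2*((0*2)*1) + 2*((0*2)*1)²)) = -5199*(-2671 + 2/(-9 + 2*(0*1) + 2*(0*1)²)) = -5199*(-2671 + 2/(-9 + 2*0 + 2*0²)) = -5199*(-2671 + 2/(-9 + 0 + 2*0)) = -5199*(-2671 + 2/(-9 + 0 + 0)) = -5199*(-2671 + 2/(-9)) = -5199*(-2671 + 2*(-⅑)) = -5199*(-2671 - 2/9) = -5199*(-24041/9) = 41663053/3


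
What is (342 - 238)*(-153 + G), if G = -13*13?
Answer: -33488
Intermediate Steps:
G = -169
(342 - 238)*(-153 + G) = (342 - 238)*(-153 - 169) = 104*(-322) = -33488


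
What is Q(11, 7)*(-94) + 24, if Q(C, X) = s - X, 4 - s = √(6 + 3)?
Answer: 588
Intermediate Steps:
s = 1 (s = 4 - √(6 + 3) = 4 - √9 = 4 - 1*3 = 4 - 3 = 1)
Q(C, X) = 1 - X
Q(11, 7)*(-94) + 24 = (1 - 1*7)*(-94) + 24 = (1 - 7)*(-94) + 24 = -6*(-94) + 24 = 564 + 24 = 588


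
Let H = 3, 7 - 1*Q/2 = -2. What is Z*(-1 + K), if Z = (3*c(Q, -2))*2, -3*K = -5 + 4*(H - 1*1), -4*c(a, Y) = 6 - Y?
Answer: 24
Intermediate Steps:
Q = 18 (Q = 14 - 2*(-2) = 14 + 4 = 18)
c(a, Y) = -3/2 + Y/4 (c(a, Y) = -(6 - Y)/4 = -3/2 + Y/4)
K = -1 (K = -(-5 + 4*(3 - 1*1))/3 = -(-5 + 4*(3 - 1))/3 = -(-5 + 4*2)/3 = -(-5 + 8)/3 = -⅓*3 = -1)
Z = -12 (Z = (3*(-3/2 + (¼)*(-2)))*2 = (3*(-3/2 - ½))*2 = (3*(-2))*2 = -6*2 = -12)
Z*(-1 + K) = -12*(-1 - 1) = -12*(-2) = 24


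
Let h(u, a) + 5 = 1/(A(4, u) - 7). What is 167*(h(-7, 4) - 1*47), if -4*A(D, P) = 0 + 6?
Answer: -147962/17 ≈ -8703.6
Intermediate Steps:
A(D, P) = -3/2 (A(D, P) = -(0 + 6)/4 = -¼*6 = -3/2)
h(u, a) = -87/17 (h(u, a) = -5 + 1/(-3/2 - 7) = -5 + 1/(-17/2) = -5 - 2/17 = -87/17)
167*(h(-7, 4) - 1*47) = 167*(-87/17 - 1*47) = 167*(-87/17 - 47) = 167*(-886/17) = -147962/17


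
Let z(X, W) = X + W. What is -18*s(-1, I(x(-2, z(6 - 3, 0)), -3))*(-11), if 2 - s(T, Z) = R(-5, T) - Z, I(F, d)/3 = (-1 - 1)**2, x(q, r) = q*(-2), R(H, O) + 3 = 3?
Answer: 2772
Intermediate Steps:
R(H, O) = 0 (R(H, O) = -3 + 3 = 0)
z(X, W) = W + X
x(q, r) = -2*q
I(F, d) = 12 (I(F, d) = 3*(-1 - 1)**2 = 3*(-2)**2 = 3*4 = 12)
s(T, Z) = 2 + Z (s(T, Z) = 2 - (0 - Z) = 2 - (-1)*Z = 2 + Z)
-18*s(-1, I(x(-2, z(6 - 3, 0)), -3))*(-11) = -18*(2 + 12)*(-11) = -18*14*(-11) = -252*(-11) = 2772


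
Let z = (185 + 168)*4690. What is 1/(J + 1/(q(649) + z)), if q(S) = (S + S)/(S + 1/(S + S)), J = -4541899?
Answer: -1394658819514/6334399497690974683 ≈ -2.2017e-7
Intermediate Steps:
z = 1655570 (z = 353*4690 = 1655570)
q(S) = 2*S/(S + 1/(2*S)) (q(S) = (2*S)/(S + 1/(2*S)) = 2*S/(S + 1/(2*S)))
1/(J + 1/(q(649) + z)) = 1/(-4541899 + 1/(4*649**2/(1 + 2*649**2) + 1655570)) = 1/(-4541899 + 1/(4*421201/(1 + 2*421201) + 1655570)) = 1/(-4541899 + 1/(4*421201/(1 + 842402) + 1655570)) = 1/(-4541899 + 1/(4*421201/842403 + 1655570)) = 1/(-4541899 + 1/(4*421201*(1/842403) + 1655570)) = 1/(-4541899 + 1/(1684804/842403 + 1655570)) = 1/(-4541899 + 1/(1394658819514/842403)) = 1/(-4541899 + 842403/1394658819514) = 1/(-6334399497690974683/1394658819514) = -1394658819514/6334399497690974683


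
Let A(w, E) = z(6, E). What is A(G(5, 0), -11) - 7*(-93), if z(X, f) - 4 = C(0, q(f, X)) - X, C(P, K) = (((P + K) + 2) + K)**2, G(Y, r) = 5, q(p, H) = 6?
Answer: 845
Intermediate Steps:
C(P, K) = (2 + P + 2*K)**2 (C(P, K) = (((K + P) + 2) + K)**2 = ((2 + K + P) + K)**2 = (2 + P + 2*K)**2)
z(X, f) = 200 - X (z(X, f) = 4 + ((2 + 0 + 2*6)**2 - X) = 4 + ((2 + 0 + 12)**2 - X) = 4 + (14**2 - X) = 4 + (196 - X) = 200 - X)
A(w, E) = 194 (A(w, E) = 200 - 1*6 = 200 - 6 = 194)
A(G(5, 0), -11) - 7*(-93) = 194 - 7*(-93) = 194 + 651 = 845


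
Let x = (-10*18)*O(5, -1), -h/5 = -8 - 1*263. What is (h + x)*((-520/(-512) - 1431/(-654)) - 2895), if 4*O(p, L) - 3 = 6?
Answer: -9582256225/3488 ≈ -2.7472e+6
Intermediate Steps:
O(p, L) = 9/4 (O(p, L) = ¾ + (¼)*6 = ¾ + 3/2 = 9/4)
h = 1355 (h = -5*(-8 - 1*263) = -5*(-8 - 263) = -5*(-271) = 1355)
x = -405 (x = -10*18*(9/4) = -180*9/4 = -405)
(h + x)*((-520/(-512) - 1431/(-654)) - 2895) = (1355 - 405)*((-520/(-512) - 1431/(-654)) - 2895) = 950*((-520*(-1/512) - 1431*(-1/654)) - 2895) = 950*((65/64 + 477/218) - 2895) = 950*(22349/6976 - 2895) = 950*(-20173171/6976) = -9582256225/3488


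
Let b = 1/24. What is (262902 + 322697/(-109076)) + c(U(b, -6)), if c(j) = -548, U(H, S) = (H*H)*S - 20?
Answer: 28616202207/109076 ≈ 2.6235e+5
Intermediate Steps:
b = 1/24 ≈ 0.041667
U(H, S) = -20 + S*H² (U(H, S) = H²*S - 20 = S*H² - 20 = -20 + S*H²)
(262902 + 322697/(-109076)) + c(U(b, -6)) = (262902 + 322697/(-109076)) - 548 = (262902 + 322697*(-1/109076)) - 548 = (262902 - 322697/109076) - 548 = 28675975855/109076 - 548 = 28616202207/109076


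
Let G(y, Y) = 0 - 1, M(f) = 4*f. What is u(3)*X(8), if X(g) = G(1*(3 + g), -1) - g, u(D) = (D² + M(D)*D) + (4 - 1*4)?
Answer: -405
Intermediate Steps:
G(y, Y) = -1
u(D) = 5*D² (u(D) = (D² + (4*D)*D) + (4 - 1*4) = (D² + 4*D²) + (4 - 4) = 5*D² + 0 = 5*D²)
X(g) = -1 - g
u(3)*X(8) = (5*3²)*(-1 - 1*8) = (5*9)*(-1 - 8) = 45*(-9) = -405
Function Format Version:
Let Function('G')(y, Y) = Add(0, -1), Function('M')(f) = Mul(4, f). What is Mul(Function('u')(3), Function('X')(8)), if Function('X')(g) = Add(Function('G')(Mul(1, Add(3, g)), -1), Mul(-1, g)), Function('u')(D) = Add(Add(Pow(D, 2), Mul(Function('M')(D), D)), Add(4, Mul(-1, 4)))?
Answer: -405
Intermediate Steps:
Function('G')(y, Y) = -1
Function('u')(D) = Mul(5, Pow(D, 2)) (Function('u')(D) = Add(Add(Pow(D, 2), Mul(Mul(4, D), D)), Add(4, Mul(-1, 4))) = Add(Add(Pow(D, 2), Mul(4, Pow(D, 2))), Add(4, -4)) = Add(Mul(5, Pow(D, 2)), 0) = Mul(5, Pow(D, 2)))
Function('X')(g) = Add(-1, Mul(-1, g))
Mul(Function('u')(3), Function('X')(8)) = Mul(Mul(5, Pow(3, 2)), Add(-1, Mul(-1, 8))) = Mul(Mul(5, 9), Add(-1, -8)) = Mul(45, -9) = -405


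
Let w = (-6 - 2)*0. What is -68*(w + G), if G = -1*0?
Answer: 0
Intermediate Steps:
G = 0
w = 0 (w = -8*0 = 0)
-68*(w + G) = -68*(0 + 0) = -68*0 = 0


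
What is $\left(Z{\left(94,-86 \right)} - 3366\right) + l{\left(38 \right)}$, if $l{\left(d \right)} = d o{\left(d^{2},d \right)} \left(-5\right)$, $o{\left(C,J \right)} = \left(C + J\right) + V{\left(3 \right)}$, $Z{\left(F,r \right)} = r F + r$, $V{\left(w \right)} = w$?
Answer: $-293686$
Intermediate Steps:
$Z{\left(F,r \right)} = r + F r$ ($Z{\left(F,r \right)} = F r + r = r + F r$)
$o{\left(C,J \right)} = 3 + C + J$ ($o{\left(C,J \right)} = \left(C + J\right) + 3 = 3 + C + J$)
$l{\left(d \right)} = - 5 d \left(3 + d + d^{2}\right)$ ($l{\left(d \right)} = d \left(3 + d^{2} + d\right) \left(-5\right) = d \left(3 + d + d^{2}\right) \left(-5\right) = - 5 d \left(3 + d + d^{2}\right)$)
$\left(Z{\left(94,-86 \right)} - 3366\right) + l{\left(38 \right)} = \left(- 86 \left(1 + 94\right) - 3366\right) - 190 \left(3 + 38 + 38^{2}\right) = \left(\left(-86\right) 95 - 3366\right) - 190 \left(3 + 38 + 1444\right) = \left(-8170 - 3366\right) - 190 \cdot 1485 = -11536 - 282150 = -293686$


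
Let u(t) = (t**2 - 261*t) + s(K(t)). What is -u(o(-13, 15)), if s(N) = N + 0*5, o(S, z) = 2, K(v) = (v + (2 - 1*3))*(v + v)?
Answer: 514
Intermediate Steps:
K(v) = 2*v*(-1 + v) (K(v) = (v + (2 - 3))*(2*v) = (v - 1)*(2*v) = (-1 + v)*(2*v) = 2*v*(-1 + v))
s(N) = N (s(N) = N + 0 = N)
u(t) = t**2 - 261*t + 2*t*(-1 + t) (u(t) = (t**2 - 261*t) + 2*t*(-1 + t) = t**2 - 261*t + 2*t*(-1 + t))
-u(o(-13, 15)) = -2*(-263 + 3*2) = -2*(-263 + 6) = -2*(-257) = -1*(-514) = 514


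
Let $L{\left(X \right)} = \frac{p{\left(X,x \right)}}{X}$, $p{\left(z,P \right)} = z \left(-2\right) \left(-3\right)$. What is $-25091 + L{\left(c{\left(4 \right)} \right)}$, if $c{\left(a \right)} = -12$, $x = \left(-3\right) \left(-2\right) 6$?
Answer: $-25085$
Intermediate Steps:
$x = 36$ ($x = 6 \cdot 6 = 36$)
$p{\left(z,P \right)} = 6 z$ ($p{\left(z,P \right)} = - 2 z \left(-3\right) = 6 z$)
$L{\left(X \right)} = 6$ ($L{\left(X \right)} = \frac{6 X}{X} = 6$)
$-25091 + L{\left(c{\left(4 \right)} \right)} = -25091 + 6 = -25085$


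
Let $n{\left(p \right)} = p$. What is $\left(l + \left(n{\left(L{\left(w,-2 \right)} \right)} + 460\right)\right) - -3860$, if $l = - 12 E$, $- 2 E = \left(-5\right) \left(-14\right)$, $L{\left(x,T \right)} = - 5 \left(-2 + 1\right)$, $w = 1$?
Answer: $4745$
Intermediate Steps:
$L{\left(x,T \right)} = 5$ ($L{\left(x,T \right)} = \left(-5\right) \left(-1\right) = 5$)
$E = -35$ ($E = - \frac{\left(-5\right) \left(-14\right)}{2} = \left(- \frac{1}{2}\right) 70 = -35$)
$l = 420$ ($l = \left(-12\right) \left(-35\right) = 420$)
$\left(l + \left(n{\left(L{\left(w,-2 \right)} \right)} + 460\right)\right) - -3860 = \left(420 + \left(5 + 460\right)\right) - -3860 = \left(420 + 465\right) + 3860 = 885 + 3860 = 4745$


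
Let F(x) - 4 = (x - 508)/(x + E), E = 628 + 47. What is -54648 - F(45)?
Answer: -39348977/720 ≈ -54651.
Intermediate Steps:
E = 675
F(x) = 4 + (-508 + x)/(675 + x) (F(x) = 4 + (x - 508)/(x + 675) = 4 + (-508 + x)/(675 + x))
-54648 - F(45) = -54648 - (2192 + 5*45)/(675 + 45) = -54648 - (2192 + 225)/720 = -54648 - 2417/720 = -39348977/720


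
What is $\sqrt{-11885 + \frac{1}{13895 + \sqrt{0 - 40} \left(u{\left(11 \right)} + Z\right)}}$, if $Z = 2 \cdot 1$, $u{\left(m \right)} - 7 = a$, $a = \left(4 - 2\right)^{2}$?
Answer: $\sqrt{2} \sqrt{\frac{-82571037 - 154505 i \sqrt{10}}{13895 + 26 i \sqrt{10}}} \approx 1.953 \cdot 10^{-9} - 109.02 i$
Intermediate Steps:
$a = 4$ ($a = 2^{2} = 4$)
$u{\left(m \right)} = 11$ ($u{\left(m \right)} = 7 + 4 = 11$)
$Z = 2$
$\sqrt{-11885 + \frac{1}{13895 + \sqrt{0 - 40} \left(u{\left(11 \right)} + Z\right)}} = \sqrt{-11885 + \frac{1}{13895 + \sqrt{0 - 40} \left(11 + 2\right)}} = \sqrt{-11885 + \frac{1}{13895 + \sqrt{-40} \cdot 13}} = \sqrt{-11885 + \frac{1}{13895 + 2 i \sqrt{10} \cdot 13}} = \sqrt{-11885 + \frac{1}{13895 + 26 i \sqrt{10}}}$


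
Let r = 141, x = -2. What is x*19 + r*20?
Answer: 2782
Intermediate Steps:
x*19 + r*20 = -2*19 + 141*20 = -38 + 2820 = 2782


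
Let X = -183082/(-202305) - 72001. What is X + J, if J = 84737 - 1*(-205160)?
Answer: 44081633362/202305 ≈ 2.1790e+5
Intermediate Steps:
J = 289897 (J = 84737 + 205160 = 289897)
X = -14565979223/202305 (X = -183082*(-1/202305) - 72001 = 183082/202305 - 72001 = -14565979223/202305 ≈ -72000.)
X + J = -14565979223/202305 + 289897 = 44081633362/202305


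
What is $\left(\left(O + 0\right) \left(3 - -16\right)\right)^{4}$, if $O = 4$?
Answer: $33362176$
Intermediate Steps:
$\left(\left(O + 0\right) \left(3 - -16\right)\right)^{4} = \left(\left(4 + 0\right) \left(3 - -16\right)\right)^{4} = \left(4 \left(3 + 16\right)\right)^{4} = \left(4 \cdot 19\right)^{4} = 76^{4} = 33362176$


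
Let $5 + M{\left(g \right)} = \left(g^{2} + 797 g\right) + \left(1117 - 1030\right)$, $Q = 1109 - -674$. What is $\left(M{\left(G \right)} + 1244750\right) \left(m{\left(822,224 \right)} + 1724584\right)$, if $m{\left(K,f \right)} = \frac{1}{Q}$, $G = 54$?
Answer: $\frac{3969080819722578}{1783} \approx 2.2261 \cdot 10^{12}$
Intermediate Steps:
$Q = 1783$ ($Q = 1109 + 674 = 1783$)
$m{\left(K,f \right)} = \frac{1}{1783}$
$M{\left(g \right)} = 82 + g^{2} + 797 g$ ($M{\left(g \right)} = -5 + \left(\left(g^{2} + 797 g\right) + \left(1117 - 1030\right)\right) = -5 + \left(\left(g^{2} + 797 g\right) + 87\right) = -5 + \left(87 + g^{2} + 797 g\right) = 82 + g^{2} + 797 g$)
$\left(M{\left(G \right)} + 1244750\right) \left(m{\left(822,224 \right)} + 1724584\right) = \left(\left(82 + 54^{2} + 797 \cdot 54\right) + 1244750\right) \left(\frac{1}{1783} + 1724584\right) = \left(\left(82 + 2916 + 43038\right) + 1244750\right) \frac{3074933273}{1783} = \left(46036 + 1244750\right) \frac{3074933273}{1783} = 1290786 \cdot \frac{3074933273}{1783} = \frac{3969080819722578}{1783}$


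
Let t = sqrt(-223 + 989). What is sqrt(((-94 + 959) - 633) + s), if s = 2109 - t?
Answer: sqrt(2341 - sqrt(766)) ≈ 48.097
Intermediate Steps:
t = sqrt(766) ≈ 27.677
s = 2109 - sqrt(766) ≈ 2081.3
sqrt(((-94 + 959) - 633) + s) = sqrt(((-94 + 959) - 633) + (2109 - sqrt(766))) = sqrt((865 - 633) + (2109 - sqrt(766))) = sqrt(232 + (2109 - sqrt(766))) = sqrt(2341 - sqrt(766))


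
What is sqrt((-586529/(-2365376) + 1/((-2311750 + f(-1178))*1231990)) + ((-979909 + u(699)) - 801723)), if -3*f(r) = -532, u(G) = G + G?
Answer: I*sqrt(709985406156795739980583391166382202470665)/631518671667916760 ≈ 1334.3*I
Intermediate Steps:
u(G) = 2*G
f(r) = 532/3 (f(r) = -1/3*(-532) = 532/3)
sqrt((-586529/(-2365376) + 1/((-2311750 + f(-1178))*1231990)) + ((-979909 + u(699)) - 801723)) = sqrt((-586529/(-2365376) + 1/((-2311750 + 532/3)*1231990)) + ((-979909 + 2*699) - 801723)) = sqrt((-586529*(-1/2365376) + (1/1231990)/(-6934718/3)) + ((-979909 + 1398) - 801723)) = sqrt((586529/2365376 - 3/6934718*1/1231990) + (-978511 - 801723)) = sqrt((586529/2365376 - 3/8543503228820) - 1780234) = sqrt(1252753101322367413/5052149373343334080 - 1780234) = sqrt(-8994006834751395680207307/5052149373343334080) = I*sqrt(709985406156795739980583391166382202470665)/631518671667916760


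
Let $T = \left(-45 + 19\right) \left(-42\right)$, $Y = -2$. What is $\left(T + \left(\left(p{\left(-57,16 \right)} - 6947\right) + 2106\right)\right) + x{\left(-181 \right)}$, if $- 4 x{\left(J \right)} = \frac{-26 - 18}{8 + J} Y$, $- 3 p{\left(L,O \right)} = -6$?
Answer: $- \frac{648209}{173} \approx -3746.9$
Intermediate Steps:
$p{\left(L,O \right)} = 2$ ($p{\left(L,O \right)} = \left(- \frac{1}{3}\right) \left(-6\right) = 2$)
$x{\left(J \right)} = - \frac{22}{8 + J}$ ($x{\left(J \right)} = - \frac{\frac{-26 - 18}{8 + J} \left(-2\right)}{4} = - \frac{- \frac{44}{8 + J} \left(-2\right)}{4} = - \frac{88 \frac{1}{8 + J}}{4} = - \frac{22}{8 + J}$)
$T = 1092$ ($T = \left(-26\right) \left(-42\right) = 1092$)
$\left(T + \left(\left(p{\left(-57,16 \right)} - 6947\right) + 2106\right)\right) + x{\left(-181 \right)} = \left(1092 + \left(\left(2 - 6947\right) + 2106\right)\right) - \frac{22}{8 - 181} = \left(1092 + \left(-6945 + 2106\right)\right) - \frac{22}{-173} = \left(1092 - 4839\right) - - \frac{22}{173} = -3747 + \frac{22}{173} = - \frac{648209}{173}$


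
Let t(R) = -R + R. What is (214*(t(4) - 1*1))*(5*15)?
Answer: -16050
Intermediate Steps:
t(R) = 0
(214*(t(4) - 1*1))*(5*15) = (214*(0 - 1*1))*(5*15) = (214*(0 - 1))*75 = (214*(-1))*75 = -214*75 = -16050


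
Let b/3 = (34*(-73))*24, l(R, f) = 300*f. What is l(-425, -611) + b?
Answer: -362004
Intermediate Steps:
b = -178704 (b = 3*((34*(-73))*24) = 3*(-2482*24) = 3*(-59568) = -178704)
l(-425, -611) + b = 300*(-611) - 178704 = -183300 - 178704 = -362004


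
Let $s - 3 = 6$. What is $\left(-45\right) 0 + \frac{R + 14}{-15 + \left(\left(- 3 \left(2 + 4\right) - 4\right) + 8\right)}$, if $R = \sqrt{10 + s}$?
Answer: $- \frac{14}{29} - \frac{\sqrt{19}}{29} \approx -0.63307$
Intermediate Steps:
$s = 9$ ($s = 3 + 6 = 9$)
$R = \sqrt{19}$ ($R = \sqrt{10 + 9} = \sqrt{19} \approx 4.3589$)
$\left(-45\right) 0 + \frac{R + 14}{-15 + \left(\left(- 3 \left(2 + 4\right) - 4\right) + 8\right)} = \left(-45\right) 0 + \frac{\sqrt{19} + 14}{-15 + \left(\left(- 3 \left(2 + 4\right) - 4\right) + 8\right)} = 0 + \frac{14 + \sqrt{19}}{-15 + \left(\left(\left(-3\right) 6 - 4\right) + 8\right)} = 0 + \frac{14 + \sqrt{19}}{-15 + \left(\left(-18 - 4\right) + 8\right)} = 0 + \frac{14 + \sqrt{19}}{-15 + \left(-22 + 8\right)} = 0 + \frac{14 + \sqrt{19}}{-15 - 14} = 0 + \frac{14 + \sqrt{19}}{-29} = 0 + \left(14 + \sqrt{19}\right) \left(- \frac{1}{29}\right) = 0 - \left(\frac{14}{29} + \frac{\sqrt{19}}{29}\right) = - \frac{14}{29} - \frac{\sqrt{19}}{29}$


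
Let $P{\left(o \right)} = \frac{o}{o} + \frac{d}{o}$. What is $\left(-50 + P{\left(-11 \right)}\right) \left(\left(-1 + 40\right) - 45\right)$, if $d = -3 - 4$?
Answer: $\frac{3192}{11} \approx 290.18$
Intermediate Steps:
$d = -7$
$P{\left(o \right)} = 1 - \frac{7}{o}$ ($P{\left(o \right)} = \frac{o}{o} - \frac{7}{o} = 1 - \frac{7}{o}$)
$\left(-50 + P{\left(-11 \right)}\right) \left(\left(-1 + 40\right) - 45\right) = \left(-50 + \frac{-7 - 11}{-11}\right) \left(\left(-1 + 40\right) - 45\right) = \left(-50 - - \frac{18}{11}\right) \left(39 - 45\right) = \left(-50 + \frac{18}{11}\right) \left(-6\right) = \left(- \frac{532}{11}\right) \left(-6\right) = \frac{3192}{11}$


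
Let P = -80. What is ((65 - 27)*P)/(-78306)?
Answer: 1520/39153 ≈ 0.038822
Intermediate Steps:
((65 - 27)*P)/(-78306) = ((65 - 27)*(-80))/(-78306) = (38*(-80))*(-1/78306) = -3040*(-1/78306) = 1520/39153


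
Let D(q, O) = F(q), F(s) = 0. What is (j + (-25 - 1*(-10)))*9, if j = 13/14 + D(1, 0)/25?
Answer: -1773/14 ≈ -126.64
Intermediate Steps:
D(q, O) = 0
j = 13/14 (j = 13/14 + 0/25 = 13*(1/14) + 0*(1/25) = 13/14 + 0 = 13/14 ≈ 0.92857)
(j + (-25 - 1*(-10)))*9 = (13/14 + (-25 - 1*(-10)))*9 = (13/14 + (-25 + 10))*9 = (13/14 - 15)*9 = -197/14*9 = -1773/14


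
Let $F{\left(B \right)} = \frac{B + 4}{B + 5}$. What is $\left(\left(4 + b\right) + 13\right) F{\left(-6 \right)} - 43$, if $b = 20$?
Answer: $31$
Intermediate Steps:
$F{\left(B \right)} = \frac{4 + B}{5 + B}$
$\left(\left(4 + b\right) + 13\right) F{\left(-6 \right)} - 43 = \left(\left(4 + 20\right) + 13\right) \frac{4 - 6}{5 - 6} - 43 = \left(24 + 13\right) \frac{1}{-1} \left(-2\right) - 43 = 37 \left(\left(-1\right) \left(-2\right)\right) - 43 = 37 \cdot 2 - 43 = 74 - 43 = 31$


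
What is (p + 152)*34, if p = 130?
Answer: 9588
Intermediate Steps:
(p + 152)*34 = (130 + 152)*34 = 282*34 = 9588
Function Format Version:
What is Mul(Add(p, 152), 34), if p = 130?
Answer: 9588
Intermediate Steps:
Mul(Add(p, 152), 34) = Mul(Add(130, 152), 34) = Mul(282, 34) = 9588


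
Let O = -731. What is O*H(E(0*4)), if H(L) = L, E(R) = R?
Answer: 0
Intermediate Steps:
O*H(E(0*4)) = -0*4 = -731*0 = 0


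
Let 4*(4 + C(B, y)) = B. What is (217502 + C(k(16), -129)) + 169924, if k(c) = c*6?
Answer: 387446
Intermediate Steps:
k(c) = 6*c
C(B, y) = -4 + B/4
(217502 + C(k(16), -129)) + 169924 = (217502 + (-4 + (6*16)/4)) + 169924 = (217502 + (-4 + (¼)*96)) + 169924 = (217502 + (-4 + 24)) + 169924 = (217502 + 20) + 169924 = 217522 + 169924 = 387446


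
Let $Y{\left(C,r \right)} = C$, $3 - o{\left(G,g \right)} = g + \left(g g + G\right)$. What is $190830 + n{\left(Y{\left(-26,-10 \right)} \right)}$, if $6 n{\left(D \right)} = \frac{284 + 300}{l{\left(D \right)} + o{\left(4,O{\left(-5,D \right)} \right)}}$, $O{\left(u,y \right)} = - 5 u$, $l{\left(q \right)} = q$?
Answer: $\frac{387575438}{2031} \approx 1.9083 \cdot 10^{5}$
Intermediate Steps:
$o{\left(G,g \right)} = 3 - G - g - g^{2}$ ($o{\left(G,g \right)} = 3 - \left(g + \left(g g + G\right)\right) = 3 - \left(g + \left(g^{2} + G\right)\right) = 3 - \left(g + \left(G + g^{2}\right)\right) = 3 - \left(G + g + g^{2}\right) = 3 - G - g - g^{2}$)
$n{\left(D \right)} = \frac{292}{3 \left(-651 + D\right)}$ ($n{\left(D \right)} = \frac{\left(284 + 300\right) \frac{1}{D - \left(1 + 25 + \left(\left(-5\right) \left(-5\right)\right)^{2}\right)}}{6} = \frac{584 \frac{1}{D - 651}}{6} = \frac{584 \frac{1}{-651 + D}}{6} = \frac{292}{3 \left(-651 + D\right)}$)
$190830 + n{\left(Y{\left(-26,-10 \right)} \right)} = 190830 + \frac{292}{3 \left(-651 - 26\right)} = 190830 + \frac{292}{3 \left(-677\right)} = 190830 + \frac{292}{3} \left(- \frac{1}{677}\right) = 190830 - \frac{292}{2031} = \frac{387575438}{2031}$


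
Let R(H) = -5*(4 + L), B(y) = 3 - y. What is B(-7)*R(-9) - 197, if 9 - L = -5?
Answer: -1097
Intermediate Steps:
L = 14 (L = 9 - 1*(-5) = 9 + 5 = 14)
R(H) = -90 (R(H) = -5*(4 + 14) = -5*18 = -90)
B(-7)*R(-9) - 197 = (3 - 1*(-7))*(-90) - 197 = (3 + 7)*(-90) - 197 = 10*(-90) - 197 = -900 - 197 = -1097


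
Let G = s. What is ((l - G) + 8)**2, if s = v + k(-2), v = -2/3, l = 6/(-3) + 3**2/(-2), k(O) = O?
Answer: 625/36 ≈ 17.361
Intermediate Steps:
l = -13/2 (l = 6*(-1/3) + 9*(-1/2) = -2 - 9/2 = -13/2 ≈ -6.5000)
v = -2/3 (v = -2*1/3 = -2/3 ≈ -0.66667)
s = -8/3 (s = -2/3 - 2 = -8/3 ≈ -2.6667)
G = -8/3 ≈ -2.6667
((l - G) + 8)**2 = ((-13/2 - 1*(-8/3)) + 8)**2 = ((-13/2 + 8/3) + 8)**2 = (-23/6 + 8)**2 = (25/6)**2 = 625/36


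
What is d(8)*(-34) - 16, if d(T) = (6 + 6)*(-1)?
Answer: 392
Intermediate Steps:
d(T) = -12 (d(T) = 12*(-1) = -12)
d(8)*(-34) - 16 = -12*(-34) - 16 = 408 - 16 = 392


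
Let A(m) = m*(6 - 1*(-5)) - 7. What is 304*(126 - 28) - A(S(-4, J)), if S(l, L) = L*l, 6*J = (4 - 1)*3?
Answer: 29865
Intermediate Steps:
J = 3/2 (J = ((4 - 1)*3)/6 = (3*3)/6 = (⅙)*9 = 3/2 ≈ 1.5000)
A(m) = -7 + 11*m (A(m) = m*(6 + 5) - 7 = m*11 - 7 = 11*m - 7 = -7 + 11*m)
304*(126 - 28) - A(S(-4, J)) = 304*(126 - 28) - (-7 + 11*((3/2)*(-4))) = 304*98 - (-7 + 11*(-6)) = 29792 - (-7 - 66) = 29792 - 1*(-73) = 29792 + 73 = 29865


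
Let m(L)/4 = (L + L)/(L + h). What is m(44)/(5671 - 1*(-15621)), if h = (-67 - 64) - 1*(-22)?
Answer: -88/345995 ≈ -0.00025434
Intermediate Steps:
h = -109 (h = -131 + 22 = -109)
m(L) = 8*L/(-109 + L) (m(L) = 4*((L + L)/(L - 109)) = 4*((2*L)/(-109 + L)) = 4*(2*L/(-109 + L)) = 8*L/(-109 + L))
m(44)/(5671 - 1*(-15621)) = (8*44/(-109 + 44))/(5671 - 1*(-15621)) = (8*44/(-65))/(5671 + 15621) = (8*44*(-1/65))/21292 = -352/65*1/21292 = -88/345995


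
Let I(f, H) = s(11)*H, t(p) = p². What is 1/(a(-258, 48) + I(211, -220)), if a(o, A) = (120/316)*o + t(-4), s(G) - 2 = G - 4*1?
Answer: -79/162896 ≈ -0.00048497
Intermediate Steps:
s(G) = -2 + G (s(G) = 2 + (G - 4*1) = 2 + (G - 4) = 2 + (-4 + G) = -2 + G)
a(o, A) = 16 + 30*o/79 (a(o, A) = (120/316)*o + (-4)² = (120*(1/316))*o + 16 = 30*o/79 + 16 = 16 + 30*o/79)
I(f, H) = 9*H (I(f, H) = (-2 + 11)*H = 9*H)
1/(a(-258, 48) + I(211, -220)) = 1/((16 + (30/79)*(-258)) + 9*(-220)) = 1/((16 - 7740/79) - 1980) = 1/(-6476/79 - 1980) = 1/(-162896/79) = -79/162896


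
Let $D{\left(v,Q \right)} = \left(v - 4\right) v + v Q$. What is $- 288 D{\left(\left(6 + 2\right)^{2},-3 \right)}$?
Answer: $-1050624$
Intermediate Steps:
$D{\left(v,Q \right)} = Q v + v \left(-4 + v\right)$ ($D{\left(v,Q \right)} = \left(-4 + v\right) v + Q v = v \left(-4 + v\right) + Q v = Q v + v \left(-4 + v\right)$)
$- 288 D{\left(\left(6 + 2\right)^{2},-3 \right)} = - 288 \left(6 + 2\right)^{2} \left(-4 - 3 + \left(6 + 2\right)^{2}\right) = - 288 \cdot 8^{2} \left(-4 - 3 + 8^{2}\right) = - 288 \cdot 64 \left(-4 - 3 + 64\right) = - 288 \cdot 64 \cdot 57 = \left(-288\right) 3648 = -1050624$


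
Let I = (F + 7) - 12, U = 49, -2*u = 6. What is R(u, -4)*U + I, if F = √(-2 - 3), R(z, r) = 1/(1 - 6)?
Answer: -74/5 + I*√5 ≈ -14.8 + 2.2361*I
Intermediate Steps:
u = -3 (u = -½*6 = -3)
R(z, r) = -⅕ (R(z, r) = 1/(-5) = -⅕)
F = I*√5 (F = √(-5) = I*√5 ≈ 2.2361*I)
I = -5 + I*√5 (I = (I*√5 + 7) - 12 = (7 + I*√5) - 12 = -5 + I*√5 ≈ -5.0 + 2.2361*I)
R(u, -4)*U + I = -⅕*49 + (-5 + I*√5) = -49/5 + (-5 + I*√5) = -74/5 + I*√5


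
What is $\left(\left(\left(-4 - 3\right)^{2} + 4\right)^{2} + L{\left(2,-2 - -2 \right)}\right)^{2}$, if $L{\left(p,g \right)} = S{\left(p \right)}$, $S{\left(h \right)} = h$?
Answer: $7901721$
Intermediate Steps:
$L{\left(p,g \right)} = p$
$\left(\left(\left(-4 - 3\right)^{2} + 4\right)^{2} + L{\left(2,-2 - -2 \right)}\right)^{2} = \left(\left(\left(-4 - 3\right)^{2} + 4\right)^{2} + 2\right)^{2} = \left(\left(\left(-7\right)^{2} + 4\right)^{2} + 2\right)^{2} = \left(\left(49 + 4\right)^{2} + 2\right)^{2} = \left(53^{2} + 2\right)^{2} = \left(2809 + 2\right)^{2} = 2811^{2} = 7901721$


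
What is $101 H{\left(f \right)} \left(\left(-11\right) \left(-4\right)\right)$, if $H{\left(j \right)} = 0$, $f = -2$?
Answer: $0$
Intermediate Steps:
$101 H{\left(f \right)} \left(\left(-11\right) \left(-4\right)\right) = 101 \cdot 0 \left(\left(-11\right) \left(-4\right)\right) = 0 \cdot 44 = 0$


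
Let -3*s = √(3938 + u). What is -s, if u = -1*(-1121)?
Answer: √5059/3 ≈ 23.709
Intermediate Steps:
u = 1121
s = -√5059/3 (s = -√(3938 + 1121)/3 = -√5059/3 ≈ -23.709)
-s = -(-1)*√5059/3 = √5059/3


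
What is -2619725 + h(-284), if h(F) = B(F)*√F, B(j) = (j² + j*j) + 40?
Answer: -2619725 + 322704*I*√71 ≈ -2.6197e+6 + 2.7192e+6*I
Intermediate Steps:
B(j) = 40 + 2*j² (B(j) = (j² + j²) + 40 = 2*j² + 40 = 40 + 2*j²)
h(F) = √F*(40 + 2*F²) (h(F) = (40 + 2*F²)*√F = √F*(40 + 2*F²))
-2619725 + h(-284) = -2619725 + 2*√(-284)*(20 + (-284)²) = -2619725 + 2*(2*I*√71)*(20 + 80656) = -2619725 + 2*(2*I*√71)*80676 = -2619725 + 322704*I*√71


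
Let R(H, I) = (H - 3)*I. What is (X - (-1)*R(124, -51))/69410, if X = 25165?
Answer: 9497/34705 ≈ 0.27365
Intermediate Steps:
R(H, I) = I*(-3 + H) (R(H, I) = (-3 + H)*I = I*(-3 + H))
(X - (-1)*R(124, -51))/69410 = (25165 - (-1)*(-51*(-3 + 124)))/69410 = (25165 - (-1)*(-51*121))*(1/69410) = (25165 - (-1)*(-6171))*(1/69410) = (25165 - 1*6171)*(1/69410) = (25165 - 6171)*(1/69410) = 18994*(1/69410) = 9497/34705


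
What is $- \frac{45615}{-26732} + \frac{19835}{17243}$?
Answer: $\frac{1316768665}{460939876} \approx 2.8567$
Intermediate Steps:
$- \frac{45615}{-26732} + \frac{19835}{17243} = \left(-45615\right) \left(- \frac{1}{26732}\right) + 19835 \cdot \frac{1}{17243} = \frac{45615}{26732} + \frac{19835}{17243} = \frac{1316768665}{460939876}$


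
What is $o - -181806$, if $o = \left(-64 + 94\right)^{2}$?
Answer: $182706$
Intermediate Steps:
$o = 900$ ($o = 30^{2} = 900$)
$o - -181806 = 900 - -181806 = 900 + 181806 = 182706$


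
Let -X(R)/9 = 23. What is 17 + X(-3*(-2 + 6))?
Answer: -190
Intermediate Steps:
X(R) = -207 (X(R) = -9*23 = -207)
17 + X(-3*(-2 + 6)) = 17 - 207 = -190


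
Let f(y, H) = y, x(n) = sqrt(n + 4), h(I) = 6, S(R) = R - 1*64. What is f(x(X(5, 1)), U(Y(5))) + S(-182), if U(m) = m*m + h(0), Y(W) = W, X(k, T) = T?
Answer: -246 + sqrt(5) ≈ -243.76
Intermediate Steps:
S(R) = -64 + R (S(R) = R - 64 = -64 + R)
U(m) = 6 + m**2 (U(m) = m*m + 6 = m**2 + 6 = 6 + m**2)
x(n) = sqrt(4 + n)
f(x(X(5, 1)), U(Y(5))) + S(-182) = sqrt(4 + 1) + (-64 - 182) = sqrt(5) - 246 = -246 + sqrt(5)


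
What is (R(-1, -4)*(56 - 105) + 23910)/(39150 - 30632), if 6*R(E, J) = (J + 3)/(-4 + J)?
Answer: 1147631/408864 ≈ 2.8069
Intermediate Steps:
R(E, J) = (3 + J)/(6*(-4 + J)) (R(E, J) = ((J + 3)/(-4 + J))/6 = ((3 + J)/(-4 + J))/6 = (3 + J)/(6*(-4 + J)))
(R(-1, -4)*(56 - 105) + 23910)/(39150 - 30632) = (((3 - 4)/(6*(-4 - 4)))*(56 - 105) + 23910)/(39150 - 30632) = (((⅙)*(-1)/(-8))*(-49) + 23910)/8518 = (((⅙)*(-⅛)*(-1))*(-49) + 23910)*(1/8518) = ((1/48)*(-49) + 23910)*(1/8518) = (-49/48 + 23910)*(1/8518) = (1147631/48)*(1/8518) = 1147631/408864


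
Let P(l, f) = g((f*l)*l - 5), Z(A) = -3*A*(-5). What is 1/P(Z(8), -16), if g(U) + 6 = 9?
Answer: 1/3 ≈ 0.33333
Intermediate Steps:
Z(A) = 15*A
g(U) = 3 (g(U) = -6 + 9 = 3)
P(l, f) = 3
1/P(Z(8), -16) = 1/3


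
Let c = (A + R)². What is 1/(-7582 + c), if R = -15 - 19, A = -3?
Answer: -1/6213 ≈ -0.00016095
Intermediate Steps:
R = -34
c = 1369 (c = (-3 - 34)² = (-37)² = 1369)
1/(-7582 + c) = 1/(-7582 + 1369) = 1/(-6213) = -1/6213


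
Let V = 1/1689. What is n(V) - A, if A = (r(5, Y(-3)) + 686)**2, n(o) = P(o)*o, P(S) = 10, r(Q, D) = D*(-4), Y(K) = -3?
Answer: -822887546/1689 ≈ -4.8720e+5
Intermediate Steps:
r(Q, D) = -4*D
V = 1/1689 ≈ 0.00059207
n(o) = 10*o
A = 487204 (A = (-4*(-3) + 686)**2 = (12 + 686)**2 = 698**2 = 487204)
n(V) - A = 10*(1/1689) - 1*487204 = 10/1689 - 487204 = -822887546/1689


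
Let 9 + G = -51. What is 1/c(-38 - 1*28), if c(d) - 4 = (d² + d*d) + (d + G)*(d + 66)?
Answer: 1/8716 ≈ 0.00011473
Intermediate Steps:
G = -60 (G = -9 - 51 = -60)
c(d) = 4 + 2*d² + (-60 + d)*(66 + d) (c(d) = 4 + ((d² + d*d) + (d - 60)*(d + 66)) = 4 + ((d² + d²) + (-60 + d)*(66 + d)) = 4 + (2*d² + (-60 + d)*(66 + d)) = 4 + 2*d² + (-60 + d)*(66 + d))
1/c(-38 - 1*28) = 1/(-3956 + 3*(-38 - 1*28)² + 6*(-38 - 1*28)) = 1/(-3956 + 3*(-38 - 28)² + 6*(-38 - 28)) = 1/(-3956 + 3*(-66)² + 6*(-66)) = 1/(-3956 + 3*4356 - 396) = 1/(-3956 + 13068 - 396) = 1/8716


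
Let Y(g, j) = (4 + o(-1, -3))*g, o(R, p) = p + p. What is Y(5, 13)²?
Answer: 100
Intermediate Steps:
o(R, p) = 2*p
Y(g, j) = -2*g (Y(g, j) = (4 + 2*(-3))*g = (4 - 6)*g = -2*g)
Y(5, 13)² = (-2*5)² = (-10)² = 100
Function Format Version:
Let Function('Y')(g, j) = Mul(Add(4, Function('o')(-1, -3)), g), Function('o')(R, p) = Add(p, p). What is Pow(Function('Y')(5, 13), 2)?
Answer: 100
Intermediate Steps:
Function('o')(R, p) = Mul(2, p)
Function('Y')(g, j) = Mul(-2, g) (Function('Y')(g, j) = Mul(Add(4, Mul(2, -3)), g) = Mul(Add(4, -6), g) = Mul(-2, g))
Pow(Function('Y')(5, 13), 2) = Pow(Mul(-2, 5), 2) = Pow(-10, 2) = 100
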